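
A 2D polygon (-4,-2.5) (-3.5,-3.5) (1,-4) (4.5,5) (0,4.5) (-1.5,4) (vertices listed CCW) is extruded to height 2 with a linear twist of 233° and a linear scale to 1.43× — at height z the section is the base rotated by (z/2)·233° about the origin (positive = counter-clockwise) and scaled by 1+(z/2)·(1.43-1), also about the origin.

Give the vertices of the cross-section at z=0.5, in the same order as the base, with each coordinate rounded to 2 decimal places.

Cross-section at z=0.5: (0.02,-5.22) (1.26,-5.34) (4.35,-1.39) (-2.09,7.15) (-4.24,2.62) (-4.64,0.92)

t = z/height = 0.5/2 = 0.25
s = 1 + (scale-1)·z/height = 1 + (1.43-1)·0.5/2 = 1.107500
θ = twist·z/height = 233°·0.5/2 = 58.2500° = 1.016654 rad
cos θ = 0.526214, sin θ = 0.850352 (intermediates below are computed at full precision and shown rounded to 5 d.p.)
v1: (-4,-2.5) → rotate → (0.02102,-4.71694) → ×s → (0.02329,-5.22402) → (0.02,-5.22)
v2: (-3.5,-3.5) → rotate → (1.13448,-4.81798) → ×s → (1.25644,-5.33591) → (1.26,-5.34)
v3: (1,-4) → rotate → (3.92762,-1.25450) → ×s → (4.34984,-1.38936) → (4.35,-1.39)
v4: (4.5,5) → rotate → (-1.88380,6.45765) → ×s → (-2.08631,7.15185) → (-2.09,7.15)
v5: (0,4.5) → rotate → (-3.82659,2.36796) → ×s → (-4.23794,2.62252) → (-4.24,2.62)
v6: (-1.5,4) → rotate → (-4.19073,0.82933) → ×s → (-4.64123,0.91848) → (-4.64,0.92)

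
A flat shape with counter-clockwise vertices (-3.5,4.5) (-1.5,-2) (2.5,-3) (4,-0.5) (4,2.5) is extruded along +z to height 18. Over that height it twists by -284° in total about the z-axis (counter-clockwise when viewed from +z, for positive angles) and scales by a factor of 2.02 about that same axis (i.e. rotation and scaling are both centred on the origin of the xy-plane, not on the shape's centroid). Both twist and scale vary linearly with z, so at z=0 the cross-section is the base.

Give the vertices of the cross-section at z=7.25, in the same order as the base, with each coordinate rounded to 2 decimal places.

t = z/height = 7.25/18 = 0.402778
s = 1 + (scale-1)·z/height = 1 + (2.02-1)·7.25/18 = 1.410833
θ = twist·z/height = -284°·7.25/18 = -114.3889° = -1.996463 rad
cos θ = -0.412928, sin θ = -0.910764 (intermediates below are computed at full precision and shown rounded to 5 d.p.)
v1: (-3.5,4.5) → rotate → (5.54368,1.32950) → ×s → (7.82121,1.87570) → (7.82,1.88)
v2: (-1.5,-2) → rotate → (-1.20214,2.19200) → ×s → (-1.69601,3.09255) → (-1.70,3.09)
v3: (2.5,-3) → rotate → (-3.76461,-1.03813) → ×s → (-5.31124,-1.46462) → (-5.31,-1.46)
v4: (4,-0.5) → rotate → (-2.10709,-3.43659) → ×s → (-2.97276,-4.84846) → (-2.97,-4.85)
v5: (4,2.5) → rotate → (0.62520,-4.67537) → ×s → (0.88205,-6.59617) → (0.88,-6.60)

Cross-section at z=7.25: (7.82,1.88) (-1.70,3.09) (-5.31,-1.46) (-2.97,-4.85) (0.88,-6.60)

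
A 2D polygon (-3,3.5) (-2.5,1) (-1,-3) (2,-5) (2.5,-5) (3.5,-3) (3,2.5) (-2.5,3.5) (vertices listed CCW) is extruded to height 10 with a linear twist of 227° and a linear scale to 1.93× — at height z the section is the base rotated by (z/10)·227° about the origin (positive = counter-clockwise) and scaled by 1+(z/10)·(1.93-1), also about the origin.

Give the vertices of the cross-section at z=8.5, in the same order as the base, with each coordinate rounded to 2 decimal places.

t = z/height = 8.5/10 = 0.85
s = 1 + (scale-1)·z/height = 1 + (1.93-1)·8.5/10 = 1.790500
θ = twist·z/height = 227°·8.5/10 = 192.9500° = 3.367613 rad
cos θ = -0.974566, sin θ = -0.224101 (intermediates below are computed at full precision and shown rounded to 5 d.p.)
v1: (-3,3.5) → rotate → (3.70805,-2.73868) → ×s → (6.63926,-4.90360) → (6.64,-4.90)
v2: (-2.5,1) → rotate → (2.66052,-0.41431) → ×s → (4.76365,-0.74183) → (4.76,-0.74)
v3: (-1,-3) → rotate → (0.30226,3.14780) → ×s → (0.54120,5.63613) → (0.54,5.64)
v4: (2,-5) → rotate → (-3.06964,4.42463) → ×s → (-5.49618,7.92230) → (-5.50,7.92)
v5: (2.5,-5) → rotate → (-3.55692,4.31258) → ×s → (-6.36866,7.72167) → (-6.37,7.72)
v6: (3.5,-3) → rotate → (-4.08328,2.13935) → ×s → (-7.31112,3.83050) → (-7.31,3.83)
v7: (3,2.5) → rotate → (-2.36345,-3.10872) → ×s → (-4.23175,-5.56616) → (-4.23,-5.57)
v8: (-2.5,3.5) → rotate → (3.22077,-2.85073) → ×s → (5.76678,-5.10423) → (5.77,-5.10)

Cross-section at z=8.5: (6.64,-4.90) (4.76,-0.74) (0.54,5.64) (-5.50,7.92) (-6.37,7.72) (-7.31,3.83) (-4.23,-5.57) (5.77,-5.10)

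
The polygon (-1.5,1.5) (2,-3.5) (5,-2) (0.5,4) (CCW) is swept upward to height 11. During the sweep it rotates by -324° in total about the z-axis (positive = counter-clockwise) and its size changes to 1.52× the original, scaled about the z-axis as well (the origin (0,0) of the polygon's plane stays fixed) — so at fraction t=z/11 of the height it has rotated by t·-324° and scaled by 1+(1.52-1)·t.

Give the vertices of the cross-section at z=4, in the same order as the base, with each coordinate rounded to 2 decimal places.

t = z/height = 4/11 = 0.363636
s = 1 + (scale-1)·z/height = 1 + (1.52-1)·4/11 = 1.189091
θ = twist·z/height = -324°·4/11 = -117.8182° = -2.056315 rad
cos θ = -0.466667, sin θ = -0.884433 (intermediates below are computed at full precision and shown rounded to 5 d.p.)
v1: (-1.5,1.5) → rotate → (2.02665,0.62665) → ×s → (2.40987,0.74514) → (2.41,0.75)
v2: (2,-3.5) → rotate → (-4.02885,-0.13553) → ×s → (-4.79067,-0.16116) → (-4.79,-0.16)
v3: (5,-2) → rotate → (-4.10220,-3.48883) → ×s → (-4.87789,-4.14854) → (-4.88,-4.15)
v4: (0.5,4) → rotate → (3.30440,-2.30889) → ×s → (3.92923,-2.74548) → (3.93,-2.75)

Cross-section at z=4: (2.41,0.75) (-4.79,-0.16) (-4.88,-4.15) (3.93,-2.75)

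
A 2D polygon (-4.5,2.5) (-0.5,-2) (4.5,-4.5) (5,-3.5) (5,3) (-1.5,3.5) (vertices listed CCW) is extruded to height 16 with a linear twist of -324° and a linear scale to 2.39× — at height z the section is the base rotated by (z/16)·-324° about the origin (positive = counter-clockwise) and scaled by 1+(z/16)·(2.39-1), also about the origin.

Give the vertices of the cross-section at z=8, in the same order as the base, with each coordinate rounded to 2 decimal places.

t = z/height = 8/16 = 0.5
s = 1 + (scale-1)·z/height = 1 + (2.39-1)·8/16 = 1.695000
θ = twist·z/height = -324°·8/16 = -162.0000° = -2.827433 rad
cos θ = -0.951057, sin θ = -0.309017 (intermediates below are computed at full precision and shown rounded to 5 d.p.)
v1: (-4.5,2.5) → rotate → (5.05230,-0.98706) → ×s → (8.56364,-1.67307) → (8.56,-1.67)
v2: (-0.5,-2) → rotate → (-0.14251,2.05662) → ×s → (-0.24155,3.48597) → (-0.24,3.49)
v3: (4.5,-4.5) → rotate → (-5.67033,2.88918) → ×s → (-9.61121,4.89716) → (-9.61,4.90)
v4: (5,-3.5) → rotate → (-5.83684,1.78361) → ×s → (-9.89345,3.02322) → (-9.89,3.02)
v5: (5,3) → rotate → (-3.82823,-4.39825) → ×s → (-6.48885,-7.45504) → (-6.49,-7.46)
v6: (-1.5,3.5) → rotate → (2.50814,-2.86517) → ×s → (4.25130,-4.85647) → (4.25,-4.86)

Cross-section at z=8: (8.56,-1.67) (-0.24,3.49) (-9.61,4.90) (-9.89,3.02) (-6.49,-7.46) (4.25,-4.86)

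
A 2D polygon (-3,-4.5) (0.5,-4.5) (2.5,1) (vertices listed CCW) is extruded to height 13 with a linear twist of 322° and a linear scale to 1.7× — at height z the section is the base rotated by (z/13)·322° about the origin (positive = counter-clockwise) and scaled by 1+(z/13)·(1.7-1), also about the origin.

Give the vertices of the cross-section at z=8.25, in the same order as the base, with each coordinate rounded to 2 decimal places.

t = z/height = 8.25/13 = 0.634615
s = 1 + (scale-1)·z/height = 1 + (1.7-1)·8.25/13 = 1.444231
θ = twist·z/height = 322°·8.25/13 = 204.3462° = 3.566513 rad
cos θ = -0.911071, sin θ = -0.412248 (intermediates below are computed at full precision and shown rounded to 5 d.p.)
v1: (-3,-4.5) → rotate → (0.87810,5.33657) → ×s → (1.26817,7.70723) → (1.27,7.71)
v2: (0.5,-4.5) → rotate → (-2.31065,3.89370) → ×s → (-3.33712,5.62340) → (-3.34,5.62)
v3: (2.5,1) → rotate → (-1.86543,-1.94169) → ×s → (-2.69411,-2.80425) → (-2.69,-2.80)

Cross-section at z=8.25: (1.27,7.71) (-3.34,5.62) (-2.69,-2.80)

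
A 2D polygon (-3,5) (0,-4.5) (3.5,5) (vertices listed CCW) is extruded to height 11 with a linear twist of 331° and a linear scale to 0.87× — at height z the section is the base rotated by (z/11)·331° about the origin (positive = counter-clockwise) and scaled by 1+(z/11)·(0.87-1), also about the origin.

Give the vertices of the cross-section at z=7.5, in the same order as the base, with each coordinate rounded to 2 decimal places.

t = z/height = 7.5/11 = 0.681818
s = 1 + (scale-1)·z/height = 1 + (0.87-1)·7.5/11 = 0.911364
θ = twist·z/height = 331°·7.5/11 = 225.6818° = 3.938891 rad
cos θ = -0.698642, sin θ = -0.715471 (intermediates below are computed at full precision and shown rounded to 5 d.p.)
v1: (-3,5) → rotate → (5.67328,-1.34680) → ×s → (5.17042,-1.22742) → (5.17,-1.23)
v2: (0,-4.5) → rotate → (-3.21962,3.14389) → ×s → (-2.93424,2.86523) → (-2.93,2.87)
v3: (3.5,5) → rotate → (1.13211,-5.99736) → ×s → (1.03176,-5.46578) → (1.03,-5.47)

Cross-section at z=7.5: (5.17,-1.23) (-2.93,2.87) (1.03,-5.47)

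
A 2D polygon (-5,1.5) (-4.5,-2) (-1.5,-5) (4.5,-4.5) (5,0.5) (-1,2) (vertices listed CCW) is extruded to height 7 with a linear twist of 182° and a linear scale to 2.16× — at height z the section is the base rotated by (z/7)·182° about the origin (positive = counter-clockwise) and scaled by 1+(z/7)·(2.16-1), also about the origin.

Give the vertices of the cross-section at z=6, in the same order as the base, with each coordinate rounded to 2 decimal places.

Cross-section at z=6: (7.89,-6.79) (9.82,-0.01) (6.79,7.89) (-4.55,11.85) (-9.51,3.14) (0.20,-4.45)

t = z/height = 6/7 = 0.857143
s = 1 + (scale-1)·z/height = 1 + (2.16-1)·6/7 = 1.994286
θ = twist·z/height = 182°·6/7 = 156.0000° = 2.722714 rad
cos θ = -0.913545, sin θ = 0.406737 (intermediates below are computed at full precision and shown rounded to 5 d.p.)
v1: (-5,1.5) → rotate → (3.95762,-3.40400) → ×s → (7.89263,-6.78855) → (7.89,-6.79)
v2: (-4.5,-2) → rotate → (4.92443,-0.00322) → ×s → (9.82072,-0.00643) → (9.82,-0.01)
v3: (-1.5,-5) → rotate → (3.40400,3.95762) → ×s → (6.78855,7.89263) → (6.79,7.89)
v4: (4.5,-4.5) → rotate → (-2.28064,5.94127) → ×s → (-4.54825,11.84859) → (-4.55,11.85)
v5: (5,0.5) → rotate → (-4.77110,1.57691) → ×s → (-9.51493,3.14481) → (-9.51,3.14)
v6: (-1,2) → rotate → (0.10007,-2.23383) → ×s → (0.19957,-4.45489) → (0.20,-4.45)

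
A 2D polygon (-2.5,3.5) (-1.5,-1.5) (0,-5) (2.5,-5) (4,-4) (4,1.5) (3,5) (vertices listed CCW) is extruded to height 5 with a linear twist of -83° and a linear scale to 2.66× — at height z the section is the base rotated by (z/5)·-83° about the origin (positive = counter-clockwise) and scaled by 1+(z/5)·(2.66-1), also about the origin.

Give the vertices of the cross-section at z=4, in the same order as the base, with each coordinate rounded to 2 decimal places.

t = z/height = 4/5 = 0.8
s = 1 + (scale-1)·z/height = 1 + (2.66-1)·4/5 = 2.328000
θ = twist·z/height = -83°·4/5 = -66.4000° = -1.158899 rad
cos θ = 0.400349, sin θ = -0.916363 (intermediates below are computed at full precision and shown rounded to 5 d.p.)
v1: (-2.5,3.5) → rotate → (2.20640,3.69213) → ×s → (5.13649,8.59528) → (5.14,8.60)
v2: (-1.5,-1.5) → rotate → (-1.97507,0.77402) → ×s → (-4.59796,1.80192) → (-4.60,1.80)
v3: (0,-5) → rotate → (-4.58181,-2.00175) → ×s → (-10.66646,-4.66006) → (-10.67,-4.66)
v4: (2.5,-5) → rotate → (-3.58094,-4.29265) → ×s → (-8.33643,-9.99329) → (-8.34,-9.99)
v5: (4,-4) → rotate → (-2.06405,-5.26685) → ×s → (-4.80512,-12.26122) → (-4.81,-12.26)
v6: (4,1.5) → rotate → (2.97594,-3.06493) → ×s → (6.92799,-7.13515) → (6.93,-7.14)
v7: (3,5) → rotate → (5.78286,-0.74734) → ×s → (13.46250,-1.73981) → (13.46,-1.74)

Cross-section at z=4: (5.14,8.60) (-4.60,1.80) (-10.67,-4.66) (-8.34,-9.99) (-4.81,-12.26) (6.93,-7.14) (13.46,-1.74)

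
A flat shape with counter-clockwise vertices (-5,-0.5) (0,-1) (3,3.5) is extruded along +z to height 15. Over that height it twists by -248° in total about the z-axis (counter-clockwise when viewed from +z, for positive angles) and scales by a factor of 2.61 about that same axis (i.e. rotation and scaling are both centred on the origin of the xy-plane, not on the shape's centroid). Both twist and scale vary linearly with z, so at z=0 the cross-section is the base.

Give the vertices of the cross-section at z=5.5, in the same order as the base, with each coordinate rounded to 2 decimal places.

Cross-section at z=5.5: (-0.67,7.96) (-1.59,0.03) (5.49,-4.86)

t = z/height = 5.5/15 = 0.366667
s = 1 + (scale-1)·z/height = 1 + (2.61-1)·5.5/15 = 1.590333
θ = twist·z/height = -248°·5.5/15 = -90.9333° = -1.587086 rad
cos θ = -0.016289, sin θ = -0.999867 (intermediates below are computed at full precision and shown rounded to 5 d.p.)
v1: (-5,-0.5) → rotate → (-0.41849,5.00748) → ×s → (-0.66554,7.96356) → (-0.67,7.96)
v2: (0,-1) → rotate → (-0.99987,0.01629) → ×s → (-1.59012,0.02590) → (-1.59,0.03)
v3: (3,3.5) → rotate → (3.45067,-3.05661) → ×s → (5.48771,-4.86103) → (5.49,-4.86)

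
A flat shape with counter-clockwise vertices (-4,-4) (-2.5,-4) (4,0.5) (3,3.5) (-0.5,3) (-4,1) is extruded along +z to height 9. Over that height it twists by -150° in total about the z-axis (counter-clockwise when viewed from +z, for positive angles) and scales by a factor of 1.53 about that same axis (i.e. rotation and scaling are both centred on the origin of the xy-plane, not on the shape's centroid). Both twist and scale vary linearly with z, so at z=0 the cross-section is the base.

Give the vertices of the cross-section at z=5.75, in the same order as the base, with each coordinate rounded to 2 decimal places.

t = z/height = 5.75/9 = 0.638889
s = 1 + (scale-1)·z/height = 1 + (1.53-1)·5.75/9 = 1.338611
θ = twist·z/height = -150°·5.75/9 = -95.8333° = -1.672607 rad
cos θ = -0.101635, sin θ = -0.994822 (intermediates below are computed at full precision and shown rounded to 5 d.p.)
v1: (-4,-4) → rotate → (-3.57275,4.38583) → ×s → (-4.78252,5.87092) → (-4.78,5.87)
v2: (-2.5,-4) → rotate → (-3.72520,2.89359) → ×s → (-4.98659,3.87340) → (-4.99,3.87)
v3: (4,0.5) → rotate → (0.09087,-4.03010) → ×s → (0.12164,-5.39474) → (0.12,-5.39)
v4: (3,3.5) → rotate → (3.17697,-3.34019) → ×s → (4.25273,-4.47121) → (4.25,-4.47)
v5: (-0.5,3) → rotate → (3.03528,0.19251) → ×s → (4.06306,0.25769) → (4.06,0.26)
v6: (-4,1) → rotate → (1.40136,3.87765) → ×s → (1.87588,5.19067) → (1.88,5.19)

Cross-section at z=5.75: (-4.78,5.87) (-4.99,3.87) (0.12,-5.39) (4.25,-4.47) (4.06,0.26) (1.88,5.19)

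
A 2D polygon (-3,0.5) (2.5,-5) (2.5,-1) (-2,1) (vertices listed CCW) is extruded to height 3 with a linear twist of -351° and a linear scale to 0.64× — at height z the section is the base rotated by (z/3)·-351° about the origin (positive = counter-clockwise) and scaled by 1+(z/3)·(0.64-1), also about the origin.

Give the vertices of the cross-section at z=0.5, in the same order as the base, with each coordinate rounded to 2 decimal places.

t = z/height = 0.5/3 = 0.166667
s = 1 + (scale-1)·z/height = 1 + (0.64-1)·0.5/3 = 0.940000
θ = twist·z/height = -351°·0.5/3 = -58.5000° = -1.021018 rad
cos θ = 0.522499, sin θ = -0.852640 (intermediates below are computed at full precision and shown rounded to 5 d.p.)
v1: (-3,0.5) → rotate → (-1.14118,2.81917) → ×s → (-1.07271,2.65002) → (-1.07,2.65)
v2: (2.5,-5) → rotate → (-2.95695,-4.74409) → ×s → (-2.77954,-4.45945) → (-2.78,-4.46)
v3: (2.5,-1) → rotate → (0.45361,-2.65410) → ×s → (0.42639,-2.49485) → (0.43,-2.49)
v4: (-2,1) → rotate → (-0.19236,2.22778) → ×s → (-0.18082,2.09411) → (-0.18,2.09)

Cross-section at z=0.5: (-1.07,2.65) (-2.78,-4.46) (0.43,-2.49) (-0.18,2.09)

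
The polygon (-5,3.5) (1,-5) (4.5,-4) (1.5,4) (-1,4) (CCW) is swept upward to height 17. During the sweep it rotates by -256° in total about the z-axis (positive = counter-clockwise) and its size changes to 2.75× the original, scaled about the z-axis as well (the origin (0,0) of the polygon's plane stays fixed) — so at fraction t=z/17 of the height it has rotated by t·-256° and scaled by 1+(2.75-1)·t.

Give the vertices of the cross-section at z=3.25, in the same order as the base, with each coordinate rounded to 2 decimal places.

t = z/height = 3.25/17 = 0.191176
s = 1 + (scale-1)·z/height = 1 + (2.75-1)·3.25/17 = 1.334559
θ = twist·z/height = -256°·3.25/17 = -48.9412° = -0.854185 rad
cos θ = 0.656834, sin θ = -0.754036 (intermediates below are computed at full precision and shown rounded to 5 d.p.)
v1: (-5,3.5) → rotate → (-0.64504,6.06910) → ×s → (-0.86085,8.09956) → (-0.86,8.10)
v2: (1,-5) → rotate → (-3.11334,-4.03820) → ×s → (-4.15494,-5.38922) → (-4.15,-5.39)
v3: (4.5,-4) → rotate → (-0.06039,-6.02049) → ×s → (-0.08060,-8.03470) → (-0.08,-8.03)
v4: (1.5,4) → rotate → (4.00139,1.49628) → ×s → (5.34009,1.99687) → (5.34,2.00)
v5: (-1,4) → rotate → (2.35931,3.38137) → ×s → (3.14864,4.51264) → (3.15,4.51)

Cross-section at z=3.25: (-0.86,8.10) (-4.15,-5.39) (-0.08,-8.03) (5.34,2.00) (3.15,4.51)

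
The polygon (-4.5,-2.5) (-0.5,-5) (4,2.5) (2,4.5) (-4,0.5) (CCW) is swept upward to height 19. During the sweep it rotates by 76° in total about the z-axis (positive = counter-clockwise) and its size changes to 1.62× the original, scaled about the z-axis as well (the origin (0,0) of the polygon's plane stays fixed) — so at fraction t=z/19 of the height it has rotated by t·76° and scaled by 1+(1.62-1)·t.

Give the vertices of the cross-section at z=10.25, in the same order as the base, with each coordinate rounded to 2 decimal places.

Cross-section at z=10.25: (-2.34,-6.46) (3.87,-5.47) (1.84,6.02) (-1.93,6.28) (-4.47,-3.00)

t = z/height = 10.25/19 = 0.539474
s = 1 + (scale-1)·z/height = 1 + (1.62-1)·10.25/19 = 1.334474
θ = twist·z/height = 76°·10.25/19 = 41.0000° = 0.715585 rad
cos θ = 0.754710, sin θ = 0.656059 (intermediates below are computed at full precision and shown rounded to 5 d.p.)
v1: (-4.5,-2.5) → rotate → (-1.75605,-4.83904) → ×s → (-2.34340,-6.45757) → (-2.34,-6.46)
v2: (-0.5,-5) → rotate → (2.90294,-4.10158) → ×s → (3.87390,-5.47345) → (3.87,-5.47)
v3: (4,2.5) → rotate → (1.37869,4.51101) → ×s → (1.83983,6.01982) → (1.84,6.02)
v4: (2,4.5) → rotate → (-1.44285,4.70831) → ×s → (-1.92544,6.28312) → (-1.93,6.28)
v5: (-4,0.5) → rotate → (-3.34687,-2.24688) → ×s → (-4.46631,-2.99840) → (-4.47,-3.00)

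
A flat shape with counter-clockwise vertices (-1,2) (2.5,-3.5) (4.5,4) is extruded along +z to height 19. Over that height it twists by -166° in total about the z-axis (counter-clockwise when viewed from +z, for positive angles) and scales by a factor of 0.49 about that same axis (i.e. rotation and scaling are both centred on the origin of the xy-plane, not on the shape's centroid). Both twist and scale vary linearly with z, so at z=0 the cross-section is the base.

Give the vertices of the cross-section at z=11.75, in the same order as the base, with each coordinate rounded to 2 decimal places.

Cross-section at z=11.75: (1.49,0.37) (-2.71,-1.14) (2.00,-3.61)

t = z/height = 11.75/19 = 0.618421
s = 1 + (scale-1)·z/height = 1 + (0.49-1)·11.75/19 = 0.684605
θ = twist·z/height = -166°·11.75/19 = -102.6579° = -1.791718 rad
cos θ = -0.219129, sin θ = -0.975696 (intermediates below are computed at full precision and shown rounded to 5 d.p.)
v1: (-1,2) → rotate → (2.17052,0.53744) → ×s → (1.48595,0.36793) → (1.49,0.37)
v2: (2.5,-3.5) → rotate → (-3.96276,-1.67229) → ×s → (-2.71293,-1.14486) → (-2.71,-1.14)
v3: (4.5,4) → rotate → (2.91670,-5.26715) → ×s → (1.99679,-3.60592) → (2.00,-3.61)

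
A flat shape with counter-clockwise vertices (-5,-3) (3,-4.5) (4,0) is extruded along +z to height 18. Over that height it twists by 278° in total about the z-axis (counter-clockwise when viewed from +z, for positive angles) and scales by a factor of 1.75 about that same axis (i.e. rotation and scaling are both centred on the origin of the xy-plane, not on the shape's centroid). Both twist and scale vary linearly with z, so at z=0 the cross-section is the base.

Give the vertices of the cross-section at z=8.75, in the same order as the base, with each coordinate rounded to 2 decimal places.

Cross-section at z=8.75: (7.72,-1.91) (1.43,7.24) (-3.87,3.85)

t = z/height = 8.75/18 = 0.486111
s = 1 + (scale-1)·z/height = 1 + (1.75-1)·8.75/18 = 1.364583
θ = twist·z/height = 278°·8.75/18 = 135.1389° = 2.358619 rad
cos θ = -0.708819, sin θ = 0.705391 (intermediates below are computed at full precision and shown rounded to 5 d.p.)
v1: (-5,-3) → rotate → (5.66027,-1.40050) → ×s → (7.72390,-1.91109) → (7.72,-1.91)
v2: (3,-4.5) → rotate → (1.04780,5.30586) → ×s → (1.42981,7.24028) → (1.43,7.24)
v3: (4,0) → rotate → (-2.83528,2.82156) → ×s → (-3.86897,3.85026) → (-3.87,3.85)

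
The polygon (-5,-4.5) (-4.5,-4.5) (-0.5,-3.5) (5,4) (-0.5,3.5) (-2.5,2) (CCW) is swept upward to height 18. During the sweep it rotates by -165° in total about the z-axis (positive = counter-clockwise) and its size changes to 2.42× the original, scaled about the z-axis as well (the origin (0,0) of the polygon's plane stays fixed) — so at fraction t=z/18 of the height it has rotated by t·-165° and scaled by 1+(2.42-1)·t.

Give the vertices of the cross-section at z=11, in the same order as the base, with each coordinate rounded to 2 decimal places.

Cross-section at z=11: (-6.50,10.75) (-6.68,9.83) (-6.25,2.15) (5.58,-10.58) (6.60,-0.31) (4.55,3.88)

t = z/height = 11/18 = 0.611111
s = 1 + (scale-1)·z/height = 1 + (2.42-1)·11/18 = 1.867778
θ = twist·z/height = -165°·11/18 = -100.8333° = -1.759874 rad
cos θ = -0.187953, sin θ = -0.982178 (intermediates below are computed at full precision and shown rounded to 5 d.p.)
v1: (-5,-4.5) → rotate → (-3.48004,5.75668) → ×s → (-6.49994,10.75219) → (-6.50,10.75)
v2: (-4.5,-4.5) → rotate → (-3.57401,5.26559) → ×s → (-6.67546,9.83495) → (-6.68,9.83)
v3: (-0.5,-3.5) → rotate → (-3.34365,1.14892) → ×s → (-6.24519,2.14593) → (-6.25,2.15)
v4: (5,4) → rotate → (2.98895,-5.66270) → ×s → (5.58269,-10.57667) → (5.58,-10.58)
v5: (-0.5,3.5) → rotate → (3.53160,-0.16675) → ×s → (6.59624,-0.31144) → (6.60,-0.31)
v6: (-2.5,2) → rotate → (2.43424,2.07954) → ×s → (4.54662,3.88412) → (4.55,3.88)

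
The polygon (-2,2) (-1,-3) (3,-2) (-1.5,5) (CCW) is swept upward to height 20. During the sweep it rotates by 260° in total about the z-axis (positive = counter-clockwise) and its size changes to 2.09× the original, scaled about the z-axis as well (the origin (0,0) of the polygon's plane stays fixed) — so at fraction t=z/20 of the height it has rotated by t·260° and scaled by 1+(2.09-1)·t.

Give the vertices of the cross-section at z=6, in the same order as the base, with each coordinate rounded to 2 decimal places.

t = z/height = 6/20 = 0.3
s = 1 + (scale-1)·z/height = 1 + (2.09-1)·6/20 = 1.327000
θ = twist·z/height = 260°·6/20 = 78.0000° = 1.361357 rad
cos θ = 0.207912, sin θ = 0.978148 (intermediates below are computed at full precision and shown rounded to 5 d.p.)
v1: (-2,2) → rotate → (-2.37212,-1.54047) → ×s → (-3.14780,-2.04421) → (-3.15,-2.04)
v2: (-1,-3) → rotate → (2.72653,-1.60188) → ×s → (3.61811,-2.12570) → (3.62,-2.13)
v3: (3,-2) → rotate → (2.58003,2.51862) → ×s → (3.42370,3.34221) → (3.42,3.34)
v4: (-1.5,5) → rotate → (-5.20261,-0.42766) → ×s → (-6.90386,-0.56751) → (-6.90,-0.57)

Cross-section at z=6: (-3.15,-2.04) (3.62,-2.13) (3.42,3.34) (-6.90,-0.57)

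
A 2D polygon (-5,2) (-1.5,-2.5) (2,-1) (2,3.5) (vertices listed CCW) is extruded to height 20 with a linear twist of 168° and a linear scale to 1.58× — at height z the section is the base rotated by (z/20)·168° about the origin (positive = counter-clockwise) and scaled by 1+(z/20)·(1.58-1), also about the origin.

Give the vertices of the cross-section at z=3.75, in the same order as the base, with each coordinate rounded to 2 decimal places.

Cross-section at z=3.75: (-5.89,-1.01) (0.03,-3.23) (2.47,0.21) (-0.14,4.47)

t = z/height = 3.75/20 = 0.1875
s = 1 + (scale-1)·z/height = 1 + (1.58-1)·3.75/20 = 1.108750
θ = twist·z/height = 168°·3.75/20 = 31.5000° = 0.549779 rad
cos θ = 0.852640, sin θ = 0.522499 (intermediates below are computed at full precision and shown rounded to 5 d.p.)
v1: (-5,2) → rotate → (-5.30820,-0.90721) → ×s → (-5.88546,-1.00587) → (-5.89,-1.01)
v2: (-1.5,-2.5) → rotate → (0.02729,-2.91535) → ×s → (0.03025,-3.23239) → (0.03,-3.23)
v3: (2,-1) → rotate → (2.22778,0.19236) → ×s → (2.47005,0.21328) → (2.47,0.21)
v4: (2,3.5) → rotate → (-0.12346,4.02924) → ×s → (-0.13689,4.46742) → (-0.14,4.47)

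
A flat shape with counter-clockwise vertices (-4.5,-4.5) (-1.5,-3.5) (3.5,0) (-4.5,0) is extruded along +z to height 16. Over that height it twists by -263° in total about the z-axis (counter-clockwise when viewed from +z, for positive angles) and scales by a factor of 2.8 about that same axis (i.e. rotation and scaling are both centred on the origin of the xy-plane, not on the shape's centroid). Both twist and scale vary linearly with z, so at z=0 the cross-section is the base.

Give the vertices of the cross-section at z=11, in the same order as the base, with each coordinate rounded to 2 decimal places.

Cross-section at z=11: (10.21,9.92) (3.47,7.78) (-7.83,0.11) (10.07,-0.14)

t = z/height = 11/16 = 0.6875
s = 1 + (scale-1)·z/height = 1 + (2.8-1)·11/16 = 2.237500
θ = twist·z/height = -263°·11/16 = -180.8125° = -3.155773 rad
cos θ = -0.999899, sin θ = 0.014180 (intermediates below are computed at full precision and shown rounded to 5 d.p.)
v1: (-4.5,-4.5) → rotate → (4.56336,4.43574) → ×s → (10.21052,9.92496) → (10.21,9.92)
v2: (-1.5,-3.5) → rotate → (1.54948,3.47838) → ×s → (3.46696,7.78287) → (3.47,7.78)
v3: (3.5,0) → rotate → (-3.49965,0.04963) → ×s → (-7.83046,0.11105) → (-7.83,0.11)
v4: (-4.5,0) → rotate → (4.49955,-0.06381) → ×s → (10.06774,-0.14278) → (10.07,-0.14)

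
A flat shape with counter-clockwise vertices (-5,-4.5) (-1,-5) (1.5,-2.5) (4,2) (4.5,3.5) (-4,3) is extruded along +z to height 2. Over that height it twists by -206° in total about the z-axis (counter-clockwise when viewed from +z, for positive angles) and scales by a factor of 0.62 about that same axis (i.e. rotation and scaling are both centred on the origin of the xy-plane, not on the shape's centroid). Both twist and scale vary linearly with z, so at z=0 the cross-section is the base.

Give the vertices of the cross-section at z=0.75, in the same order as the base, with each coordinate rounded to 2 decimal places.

t = z/height = 0.75/2 = 0.375
s = 1 + (scale-1)·z/height = 1 + (0.62-1)·0.75/2 = 0.857500
θ = twist·z/height = -206°·0.75/2 = -77.2500° = -1.348267 rad
cos θ = 0.220697, sin θ = -0.975342 (intermediates below are computed at full precision and shown rounded to 5 d.p.)
v1: (-5,-4.5) → rotate → (-5.49253,3.88357) → ×s → (-4.70984,3.33016) → (-4.71,3.33)
v2: (-1,-5) → rotate → (-5.09741,-0.12814) → ×s → (-4.37103,-0.10988) → (-4.37,-0.11)
v3: (1.5,-2.5) → rotate → (-2.10731,-2.01476) → ×s → (-1.80702,-1.72765) → (-1.81,-1.73)
v4: (4,2) → rotate → (2.83347,-3.45997) → ×s → (2.42970,-2.96693) → (2.43,-2.97)
v5: (4.5,3.5) → rotate → (4.40684,-3.61660) → ×s → (3.77886,-3.10123) → (3.78,-3.10)
v6: (-4,3) → rotate → (2.04324,4.56346) → ×s → (1.75208,3.91317) → (1.75,3.91)

Cross-section at z=0.75: (-4.71,3.33) (-4.37,-0.11) (-1.81,-1.73) (2.43,-2.97) (3.78,-3.10) (1.75,3.91)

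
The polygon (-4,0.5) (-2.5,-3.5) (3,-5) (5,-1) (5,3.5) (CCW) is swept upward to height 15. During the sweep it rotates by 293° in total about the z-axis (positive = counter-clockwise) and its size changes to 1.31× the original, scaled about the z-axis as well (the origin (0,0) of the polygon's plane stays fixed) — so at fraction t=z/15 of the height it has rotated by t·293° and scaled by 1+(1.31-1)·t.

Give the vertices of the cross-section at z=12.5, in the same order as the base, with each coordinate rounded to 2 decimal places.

Cross-section at z=12.5: (2.76,4.26) (-2.59,4.75) (-7.31,-0.66) (-3.87,-5.11) (1.22,-7.58)

t = z/height = 12.5/15 = 0.833333
s = 1 + (scale-1)·z/height = 1 + (1.31-1)·12.5/15 = 1.258333
θ = twist·z/height = 293°·12.5/15 = 244.1667° = 4.261512 rad
cos θ = -0.435755, sin θ = -0.900065 (intermediates below are computed at full precision and shown rounded to 5 d.p.)
v1: (-4,0.5) → rotate → (2.19305,3.38238) → ×s → (2.75959,4.25617) → (2.76,4.26)
v2: (-2.5,-3.5) → rotate → (-2.06084,3.77531) → ×s → (-2.59323,4.75059) → (-2.59,4.75)
v3: (3,-5) → rotate → (-5.80759,-0.52142) → ×s → (-7.30789,-0.65612) → (-7.31,-0.66)
v4: (5,-1) → rotate → (-3.07884,-4.06457) → ×s → (-3.87421,-5.11459) → (-3.87,-5.11)
v5: (5,3.5) → rotate → (0.97145,-6.02547) → ×s → (1.22241,-7.58205) → (1.22,-7.58)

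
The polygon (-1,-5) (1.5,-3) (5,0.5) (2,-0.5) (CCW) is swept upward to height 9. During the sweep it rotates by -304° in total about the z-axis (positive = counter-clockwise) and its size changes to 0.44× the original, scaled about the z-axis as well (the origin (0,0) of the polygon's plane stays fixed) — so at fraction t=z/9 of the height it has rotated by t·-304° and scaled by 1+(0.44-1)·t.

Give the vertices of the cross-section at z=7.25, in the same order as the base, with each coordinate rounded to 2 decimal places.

Cross-section at z=7.25: (2.72,0.67) (1.14,1.44) (-1.41,2.37) (-0.22,1.11)

t = z/height = 7.25/9 = 0.805556
s = 1 + (scale-1)·z/height = 1 + (0.44-1)·7.25/9 = 0.548889
θ = twist·z/height = -304°·7.25/9 = -244.8889° = -4.274117 rad
cos θ = -0.424375, sin θ = 0.905487 (intermediates below are computed at full precision and shown rounded to 5 d.p.)
v1: (-1,-5) → rotate → (4.95181,1.21639) → ×s → (2.71799,0.66766) → (2.72,0.67)
v2: (1.5,-3) → rotate → (2.07990,2.63135) → ×s → (1.14163,1.44432) → (1.14,1.44)
v3: (5,0.5) → rotate → (-2.57462,4.31525) → ×s → (-1.41318,2.36859) → (-1.41,2.37)
v4: (2,-0.5) → rotate → (-0.39601,2.02316) → ×s → (-0.21736,1.11049) → (-0.22,1.11)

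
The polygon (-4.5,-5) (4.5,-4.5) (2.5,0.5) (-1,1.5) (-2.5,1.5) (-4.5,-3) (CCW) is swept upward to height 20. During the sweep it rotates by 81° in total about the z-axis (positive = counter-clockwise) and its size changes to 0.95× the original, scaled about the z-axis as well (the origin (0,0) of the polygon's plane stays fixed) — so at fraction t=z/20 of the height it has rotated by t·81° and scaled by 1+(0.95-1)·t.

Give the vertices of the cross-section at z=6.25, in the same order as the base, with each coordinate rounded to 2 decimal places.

Cross-section at z=6.25: (-1.90,-6.34) (5.90,-2.11) (2.01,1.50) (-1.52,0.91) (-2.86,0.28) (-2.74,-4.56)

t = z/height = 6.25/20 = 0.3125
s = 1 + (scale-1)·z/height = 1 + (0.95-1)·6.25/20 = 0.984375
θ = twist·z/height = 81°·6.25/20 = 25.3125° = 0.441786 rad
cos θ = 0.903989, sin θ = 0.427555 (intermediates below are computed at full precision and shown rounded to 5 d.p.)
v1: (-4.5,-5) → rotate → (-1.93018,-6.44394) → ×s → (-1.90002,-6.34326) → (-1.90,-6.34)
v2: (4.5,-4.5) → rotate → (5.99195,-2.14395) → ×s → (5.89833,-2.11045) → (5.90,-2.11)
v3: (2.5,0.5) → rotate → (2.04620,1.52088) → ×s → (2.01422,1.49712) → (2.01,1.50)
v4: (-1,1.5) → rotate → (-1.54532,0.92843) → ×s → (-1.52118,0.91392) → (-1.52,0.91)
v5: (-2.5,1.5) → rotate → (-2.90131,0.28710) → ×s → (-2.85597,0.28261) → (-2.86,0.28)
v6: (-4.5,-3) → rotate → (-2.78529,-4.63597) → ×s → (-2.74177,-4.56353) → (-2.74,-4.56)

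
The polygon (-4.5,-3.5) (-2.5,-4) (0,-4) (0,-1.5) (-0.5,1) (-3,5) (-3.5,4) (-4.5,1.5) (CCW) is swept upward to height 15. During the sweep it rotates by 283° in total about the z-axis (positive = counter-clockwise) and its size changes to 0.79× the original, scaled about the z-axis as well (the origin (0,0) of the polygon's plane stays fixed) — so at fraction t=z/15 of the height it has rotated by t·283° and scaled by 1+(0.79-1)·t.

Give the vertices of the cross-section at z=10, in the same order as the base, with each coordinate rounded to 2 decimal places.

Cross-section at z=10: (3.37,3.56) (1.61,3.72) (-0.52,3.40) (-0.19,1.28) (0.55,-0.79) (3.20,-3.86) (3.49,-2.95) (4.02,-0.69)

t = z/height = 10/15 = 0.666667
s = 1 + (scale-1)·z/height = 1 + (0.79-1)·10/15 = 0.860000
θ = twist·z/height = 283°·10/15 = 188.6667° = 3.292855 rad
cos θ = -0.988582, sin θ = -0.150686 (intermediates below are computed at full precision and shown rounded to 5 d.p.)
v1: (-4.5,-3.5) → rotate → (3.92122,4.13812) → ×s → (3.37225,3.55878) → (3.37,3.56)
v2: (-2.5,-4) → rotate → (1.86871,4.33104) → ×s → (1.60709,3.72470) → (1.61,3.72)
v3: (0,-4) → rotate → (-0.60274,3.95433) → ×s → (-0.51836,3.40072) → (-0.52,3.40)
v4: (0,-1.5) → rotate → (-0.22603,1.48287) → ×s → (-0.19438,1.27527) → (-0.19,1.28)
v5: (-0.5,1) → rotate → (0.64498,-0.91324) → ×s → (0.55468,-0.78539) → (0.55,-0.79)
v6: (-3,5) → rotate → (3.71917,-4.49085) → ×s → (3.19849,-3.86213) → (3.20,-3.86)
v7: (-3.5,4) → rotate → (4.06278,-3.42693) → ×s → (3.49399,-2.94716) → (3.49,-2.95)
v8: (-4.5,1.5) → rotate → (4.67465,-0.80479) → ×s → (4.02020,-0.69212) → (4.02,-0.69)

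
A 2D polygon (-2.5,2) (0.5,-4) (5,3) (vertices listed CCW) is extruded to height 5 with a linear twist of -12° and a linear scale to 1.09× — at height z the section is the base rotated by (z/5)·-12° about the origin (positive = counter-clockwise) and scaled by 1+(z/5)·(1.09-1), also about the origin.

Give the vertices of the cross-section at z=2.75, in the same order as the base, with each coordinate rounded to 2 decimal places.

t = z/height = 2.75/5 = 0.55
s = 1 + (scale-1)·z/height = 1 + (1.09-1)·2.75/5 = 1.049500
θ = twist·z/height = -12°·2.75/5 = -6.6000° = -0.115192 rad
cos θ = 0.993373, sin θ = -0.114937 (intermediates below are computed at full precision and shown rounded to 5 d.p.)
v1: (-2.5,2) → rotate → (-2.25356,2.27409) → ×s → (-2.36511,2.38666) → (-2.37,2.39)
v2: (0.5,-4) → rotate → (0.03694,-4.03096) → ×s → (0.03877,-4.23049) → (0.04,-4.23)
v3: (5,3) → rotate → (5.31168,2.40543) → ×s → (5.57460,2.52450) → (5.57,2.52)

Cross-section at z=2.75: (-2.37,2.39) (0.04,-4.23) (5.57,2.52)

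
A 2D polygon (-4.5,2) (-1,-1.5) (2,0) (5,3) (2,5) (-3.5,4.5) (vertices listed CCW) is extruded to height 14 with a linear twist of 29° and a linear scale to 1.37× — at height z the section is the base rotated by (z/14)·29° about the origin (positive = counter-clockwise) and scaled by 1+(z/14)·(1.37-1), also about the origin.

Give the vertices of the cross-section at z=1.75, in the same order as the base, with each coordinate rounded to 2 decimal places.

Cross-section at z=1.75: (-4.83,1.79) (-0.94,-1.63) (2.09,0.13) (5.02,3.46) (1.76,5.35) (-3.95,4.47)

t = z/height = 1.75/14 = 0.125
s = 1 + (scale-1)·z/height = 1 + (1.37-1)·1.75/14 = 1.046250
θ = twist·z/height = 29°·1.75/14 = 3.6250° = 0.063268 rad
cos θ = 0.997999, sin θ = 0.063226 (intermediates below are computed at full precision and shown rounded to 5 d.p.)
v1: (-4.5,2) → rotate → (-4.61745,1.71148) → ×s → (-4.83101,1.79064) → (-4.83,1.79)
v2: (-1,-1.5) → rotate → (-0.90316,-1.56022) → ×s → (-0.94493,-1.63239) → (-0.94,-1.63)
v3: (2,0) → rotate → (1.99600,0.12645) → ×s → (2.08831,0.13230) → (2.09,0.13)
v4: (5,3) → rotate → (4.80032,3.31013) → ×s → (5.02233,3.46322) → (5.02,3.46)
v5: (2,5) → rotate → (1.67987,5.11645) → ×s → (1.75756,5.35308) → (1.76,5.35)
v6: (-3.5,4.5) → rotate → (-3.77751,4.26971) → ×s → (-3.95222,4.46718) → (-3.95,4.47)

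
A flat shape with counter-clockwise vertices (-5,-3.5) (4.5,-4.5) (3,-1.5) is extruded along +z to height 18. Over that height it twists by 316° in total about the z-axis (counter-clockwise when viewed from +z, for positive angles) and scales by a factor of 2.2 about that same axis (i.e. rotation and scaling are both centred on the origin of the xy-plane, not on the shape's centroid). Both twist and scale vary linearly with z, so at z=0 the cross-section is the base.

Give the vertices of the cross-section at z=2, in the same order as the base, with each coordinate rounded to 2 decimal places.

t = z/height = 2/18 = 0.111111
s = 1 + (scale-1)·z/height = 1 + (2.2-1)·2/18 = 1.133333
θ = twist·z/height = 316°·2/18 = 35.1111° = 0.612804 rad
cos θ = 0.818038, sin θ = 0.575164 (intermediates below are computed at full precision and shown rounded to 5 d.p.)
v1: (-5,-3.5) → rotate → (-2.07712,-5.73895) → ×s → (-2.35407,-6.50415) → (-2.35,-6.50)
v2: (4.5,-4.5) → rotate → (6.26941,-1.09293) → ×s → (7.10533,-1.23866) → (7.11,-1.24)
v3: (3,-1.5) → rotate → (3.31686,0.49843) → ×s → (3.75911,0.56489) → (3.76,0.56)

Cross-section at z=2: (-2.35,-6.50) (7.11,-1.24) (3.76,0.56)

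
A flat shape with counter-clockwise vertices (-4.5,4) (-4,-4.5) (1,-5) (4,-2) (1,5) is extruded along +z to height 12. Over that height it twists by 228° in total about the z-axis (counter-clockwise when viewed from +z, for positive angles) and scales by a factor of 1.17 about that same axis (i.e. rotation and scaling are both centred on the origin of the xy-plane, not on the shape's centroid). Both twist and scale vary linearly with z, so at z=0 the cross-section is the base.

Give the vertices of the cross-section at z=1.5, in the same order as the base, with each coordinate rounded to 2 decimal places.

Cross-section at z=1.5: (-5.99,1.40) (-1.40,-5.99) (3.33,-4.00) (4.56,0.15) (-1.54,4.97)

t = z/height = 1.5/12 = 0.125
s = 1 + (scale-1)·z/height = 1 + (1.17-1)·1.5/12 = 1.021250
θ = twist·z/height = 228°·1.5/12 = 28.5000° = 0.497419 rad
cos θ = 0.878817, sin θ = 0.477159 (intermediates below are computed at full precision and shown rounded to 5 d.p.)
v1: (-4.5,4) → rotate → (-5.86331,1.36805) → ×s → (-5.98791,1.39713) → (-5.99,1.40)
v2: (-4,-4.5) → rotate → (-1.36805,-5.86331) → ×s → (-1.39713,-5.98791) → (-1.40,-5.99)
v3: (1,-5) → rotate → (3.26461,-3.91693) → ×s → (3.33398,-4.00016) → (3.33,-4.00)
v4: (4,-2) → rotate → (4.46959,0.15100) → ×s → (4.56456,0.15421) → (4.56,0.15)
v5: (1,5) → rotate → (-1.50698,4.87124) → ×s → (-1.53900,4.97476) → (-1.54,4.97)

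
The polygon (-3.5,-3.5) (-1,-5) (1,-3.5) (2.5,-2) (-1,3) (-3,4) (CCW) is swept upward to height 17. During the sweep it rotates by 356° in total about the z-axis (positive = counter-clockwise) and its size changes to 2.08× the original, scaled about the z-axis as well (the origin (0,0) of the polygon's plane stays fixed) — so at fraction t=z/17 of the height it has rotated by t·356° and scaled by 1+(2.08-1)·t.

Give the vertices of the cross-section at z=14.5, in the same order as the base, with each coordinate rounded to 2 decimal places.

t = z/height = 14.5/17 = 0.852941
s = 1 + (scale-1)·z/height = 1 + (2.08-1)·14.5/17 = 1.921176
θ = twist·z/height = 356°·14.5/17 = 303.6471° = 5.299641 rad
cos θ = 0.554075, sin θ = -0.832466 (intermediates below are computed at full precision and shown rounded to 5 d.p.)
v1: (-3.5,-3.5) → rotate → (-4.85290,0.97437) → ×s → (-9.32327,1.87193) → (-9.32,1.87)
v2: (-1,-5) → rotate → (-4.71641,-1.93791) → ×s → (-9.06105,-3.72307) → (-9.06,-3.72)
v3: (1,-3.5) → rotate → (-2.35956,-2.77173) → ×s → (-4.53313,-5.32498) → (-4.53,-5.32)
v4: (2.5,-2) → rotate → (-0.27974,-3.18932) → ×s → (-0.53744,-6.12724) → (-0.54,-6.13)
v5: (-1,3) → rotate → (1.94332,2.49469) → ×s → (3.73347,4.79275) → (3.73,4.79)
v6: (-3,4) → rotate → (1.66764,4.71370) → ×s → (3.20383,9.05585) → (3.20,9.06)

Cross-section at z=14.5: (-9.32,1.87) (-9.06,-3.72) (-4.53,-5.32) (-0.54,-6.13) (3.73,4.79) (3.20,9.06)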